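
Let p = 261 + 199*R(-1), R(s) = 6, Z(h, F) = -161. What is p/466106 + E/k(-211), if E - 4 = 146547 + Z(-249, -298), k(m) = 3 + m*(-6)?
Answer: 68235103735/591488514 ≈ 115.36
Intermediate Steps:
k(m) = 3 - 6*m
E = 146390 (E = 4 + (146547 - 161) = 4 + 146386 = 146390)
p = 1455 (p = 261 + 199*6 = 261 + 1194 = 1455)
p/466106 + E/k(-211) = 1455/466106 + 146390/(3 - 6*(-211)) = 1455*(1/466106) + 146390/(3 + 1266) = 1455/466106 + 146390/1269 = 68235103735/591488514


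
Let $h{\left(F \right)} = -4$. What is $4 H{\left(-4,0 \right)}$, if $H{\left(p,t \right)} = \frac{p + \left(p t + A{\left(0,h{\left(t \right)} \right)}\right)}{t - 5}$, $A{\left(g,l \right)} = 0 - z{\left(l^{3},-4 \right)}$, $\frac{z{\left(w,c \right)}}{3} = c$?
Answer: $- \frac{32}{5} \approx -6.4$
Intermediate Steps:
$z{\left(w,c \right)} = 3 c$
$A{\left(g,l \right)} = 12$ ($A{\left(g,l \right)} = 0 - 3 \left(-4\right) = 0 - -12 = 0 + 12 = 12$)
$H{\left(p,t \right)} = \frac{12 + p + p t}{-5 + t}$ ($H{\left(p,t \right)} = \frac{p + \left(p t + 12\right)}{t - 5} = \frac{p + \left(12 + p t\right)}{-5 + t} = \frac{12 + p + p t}{-5 + t}$)
$4 H{\left(-4,0 \right)} = 4 \frac{12 - 4 - 0}{-5 + 0} = 4 \frac{12 - 4 + 0}{-5} = 4 \left(\left(- \frac{1}{5}\right) 8\right) = 4 \left(- \frac{8}{5}\right) = - \frac{32}{5}$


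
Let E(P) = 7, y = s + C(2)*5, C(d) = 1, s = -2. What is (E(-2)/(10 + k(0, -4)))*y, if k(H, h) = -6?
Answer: 21/4 ≈ 5.2500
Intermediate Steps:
y = 3 (y = -2 + 1*5 = -2 + 5 = 3)
(E(-2)/(10 + k(0, -4)))*y = (7/(10 - 6))*3 = (7/4)*3 = 21/4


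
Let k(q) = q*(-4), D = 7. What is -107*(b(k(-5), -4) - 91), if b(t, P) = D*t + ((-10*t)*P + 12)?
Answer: -92127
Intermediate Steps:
k(q) = -4*q
b(t, P) = 12 + 7*t - 10*P*t (b(t, P) = 7*t + ((-10*t)*P + 12) = 7*t + (-10*P*t + 12) = 7*t + (12 - 10*P*t) = 12 + 7*t - 10*P*t)
-107*(b(k(-5), -4) - 91) = -107*((12 + 7*(-4*(-5)) - 10*(-4)*(-4*(-5))) - 91) = -107*((12 + 7*20 - 10*(-4)*20) - 91) = -107*((12 + 140 + 800) - 91) = -107*(952 - 91) = -107*861 = -92127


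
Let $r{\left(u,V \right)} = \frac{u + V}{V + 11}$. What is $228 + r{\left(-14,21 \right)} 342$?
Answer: $\frac{4845}{16} \approx 302.81$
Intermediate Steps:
$r{\left(u,V \right)} = \frac{V + u}{11 + V}$
$228 + r{\left(-14,21 \right)} 342 = 228 + \frac{21 - 14}{11 + 21} \cdot 342 = 228 + \frac{1}{32} \cdot 7 \cdot 342 = 228 + \frac{7}{32} \cdot 342 = 228 + \frac{1197}{16} = \frac{4845}{16}$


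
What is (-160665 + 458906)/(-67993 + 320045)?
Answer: 298241/252052 ≈ 1.1833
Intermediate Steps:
(-160665 + 458906)/(-67993 + 320045) = 298241/252052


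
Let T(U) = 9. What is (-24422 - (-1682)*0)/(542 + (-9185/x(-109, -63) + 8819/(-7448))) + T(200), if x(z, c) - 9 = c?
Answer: -3624518781/142960859 ≈ -25.353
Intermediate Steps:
x(z, c) = 9 + c
(-24422 - (-1682)*0)/(542 + (-9185/x(-109, -63) + 8819/(-7448))) + T(200) = (-24422 - (-1682)*0)/(542 + (-9185/(9 - 63) + 8819/(-7448))) + 9 = (-24422 - 58*0)/(542 + (-9185/(-54) + 8819*(-1/7448))) + 9 = (-24422 + 0)/(542 + (-9185*(-1/54) - 8819/7448)) + 9 = -24422/(542 + (9185/54 - 8819/7448)) + 9 = -24422/(542 + 33966827/201096) + 9 = -24422/142960859/201096 + 9 = -24422*201096/142960859 + 9 = -4911166512/142960859 + 9 = -3624518781/142960859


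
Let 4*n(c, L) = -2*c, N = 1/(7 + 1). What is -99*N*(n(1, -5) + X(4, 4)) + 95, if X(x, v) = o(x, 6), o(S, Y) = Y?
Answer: 431/16 ≈ 26.938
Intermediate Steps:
X(x, v) = 6
N = ⅛ (N = 1/8 = ⅛ ≈ 0.12500)
n(c, L) = -c/2 (n(c, L) = (-2*c)/4 = -c/2)
-99*N*(n(1, -5) + X(4, 4)) + 95 = -99*(-½*1 + 6)/8 + 95 = -99*(-½ + 6)/8 + 95 = -99*11/(8*2) + 95 = -99*11/16 + 95 = -1089/16 + 95 = 431/16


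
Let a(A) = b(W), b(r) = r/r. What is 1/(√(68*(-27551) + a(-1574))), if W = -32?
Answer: -I*√208163/624489 ≈ -0.0007306*I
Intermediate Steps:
b(r) = 1
a(A) = 1
1/(√(68*(-27551) + a(-1574))) = 1/(√(68*(-27551) + 1)) = 1/(√(-1873468 + 1)) = 1/(√(-1873467)) = 1/(3*I*√208163) = -I*√208163/624489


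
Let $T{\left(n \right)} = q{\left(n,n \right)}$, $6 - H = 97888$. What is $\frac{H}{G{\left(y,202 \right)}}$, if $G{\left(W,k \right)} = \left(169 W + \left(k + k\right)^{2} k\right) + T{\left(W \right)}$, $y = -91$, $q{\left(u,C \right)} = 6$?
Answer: $- \frac{97882}{32954259} \approx -0.0029702$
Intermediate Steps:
$H = -97882$ ($H = 6 - 97888 = -97882$)
$T{\left(n \right)} = 6$
$G{\left(W,k \right)} = 6 + 4 k^{3} + 169 W$ ($G{\left(W,k \right)} = \left(169 W + \left(k + k\right)^{2} k\right) + 6 = \left(169 W + \left(2 k\right)^{2} k\right) + 6 = \left(169 W + 4 k^{2} k\right) + 6 = \left(169 W + 4 k^{3}\right) + 6 = \left(4 k^{3} + 169 W\right) + 6 = 6 + 4 k^{3} + 169 W$)
$\frac{H}{G{\left(y,202 \right)}} = - \frac{97882}{6 + 4 \cdot 202^{3} + 169 \left(-91\right)} = - \frac{97882}{6 + 4 \cdot 8242408 - 15379} = - \frac{97882}{6 + 32969632 - 15379} = - \frac{97882}{32954259}$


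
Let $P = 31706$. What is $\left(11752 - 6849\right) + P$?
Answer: $36609$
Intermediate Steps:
$\left(11752 - 6849\right) + P = \left(11752 - 6849\right) + 31706 = 4903 + 31706 = 36609$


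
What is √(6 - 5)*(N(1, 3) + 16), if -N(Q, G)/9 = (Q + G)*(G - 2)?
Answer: -20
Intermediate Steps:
N(Q, G) = -9*(-2 + G)*(G + Q) (N(Q, G) = -9*(Q + G)*(G - 2) = -9*(G + Q)*(-2 + G) = -9*(-2 + G)*(G + Q))
√(6 - 5)*(N(1, 3) + 16) = √(6 - 5)*((-9*3² + 18*3 + 18*1 - 9*3*1) + 16) = √1*((-9*9 + 54 + 18 - 27) + 16) = 1*((-81 + 54 + 18 - 27) + 16) = 1*(-36 + 16) = 1*(-20) = -20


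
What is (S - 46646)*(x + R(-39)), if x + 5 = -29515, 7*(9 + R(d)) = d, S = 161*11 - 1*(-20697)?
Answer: 714086868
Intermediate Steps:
S = 22468 (S = 1771 + 20697 = 22468)
R(d) = -9 + d/7
x = -29520 (x = -5 - 29515 = -29520)
(S - 46646)*(x + R(-39)) = (22468 - 46646)*(-29520 + (-9 + (⅐)*(-39))) = -24178*(-29520 + (-9 - 39/7)) = -24178*(-29520 - 102/7) = -24178*(-206742/7) = 714086868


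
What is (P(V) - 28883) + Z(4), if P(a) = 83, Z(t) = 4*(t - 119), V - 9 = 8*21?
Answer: -29260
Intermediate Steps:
V = 177 (V = 9 + 8*21 = 9 + 168 = 177)
Z(t) = -476 + 4*t (Z(t) = 4*(-119 + t) = -476 + 4*t)
(P(V) - 28883) + Z(4) = (83 - 28883) + (-476 + 4*4) = -28800 + (-476 + 16) = -28800 - 460 = -29260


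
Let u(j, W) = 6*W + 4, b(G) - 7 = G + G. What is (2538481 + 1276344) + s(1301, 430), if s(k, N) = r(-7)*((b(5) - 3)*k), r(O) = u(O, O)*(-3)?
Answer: 5891221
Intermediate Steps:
b(G) = 7 + 2*G (b(G) = 7 + (G + G) = 7 + 2*G)
u(j, W) = 4 + 6*W
r(O) = -12 - 18*O (r(O) = (4 + 6*O)*(-3) = -12 - 18*O)
s(k, N) = 1596*k (s(k, N) = (-12 - 18*(-7))*(((7 + 2*5) - 3)*k) = (-12 + 126)*(((7 + 10) - 3)*k) = 114*((17 - 3)*k) = 114*(14*k) = 1596*k)
(2538481 + 1276344) + s(1301, 430) = (2538481 + 1276344) + 1596*1301 = 3814825 + 2076396 = 5891221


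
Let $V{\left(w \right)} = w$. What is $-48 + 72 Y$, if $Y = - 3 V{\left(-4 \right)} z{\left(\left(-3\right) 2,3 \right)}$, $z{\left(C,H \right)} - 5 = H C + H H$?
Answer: $-3504$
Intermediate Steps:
$z{\left(C,H \right)} = 5 + H^{2} + C H$ ($z{\left(C,H \right)} = 5 + \left(H C + H H\right) = 5 + \left(C H + H^{2}\right) = 5 + \left(H^{2} + C H\right) = 5 + H^{2} + C H$)
$Y = -48$ ($Y = \left(-3\right) \left(-4\right) \left(5 + 3^{2} + \left(-3\right) 2 \cdot 3\right) = 12 \left(5 + 9 - 18\right) = 12 \left(-4\right) = -48$)
$-48 + 72 Y = -48 + 72 \left(-48\right) = -48 - 3456 = -3504$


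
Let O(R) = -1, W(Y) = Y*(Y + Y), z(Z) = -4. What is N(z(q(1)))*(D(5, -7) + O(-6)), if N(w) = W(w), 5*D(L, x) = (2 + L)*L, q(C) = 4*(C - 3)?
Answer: 192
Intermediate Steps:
q(C) = -12 + 4*C (q(C) = 4*(-3 + C) = -12 + 4*C)
W(Y) = 2*Y**2 (W(Y) = Y*(2*Y) = 2*Y**2)
D(L, x) = L*(2 + L)/5 (D(L, x) = ((2 + L)*L)/5 = (L*(2 + L))/5 = L*(2 + L)/5)
N(w) = 2*w**2
N(z(q(1)))*(D(5, -7) + O(-6)) = (2*(-4)**2)*((1/5)*5*(2 + 5) - 1) = (2*16)*((1/5)*5*7 - 1) = 32*(7 - 1) = 32*6 = 192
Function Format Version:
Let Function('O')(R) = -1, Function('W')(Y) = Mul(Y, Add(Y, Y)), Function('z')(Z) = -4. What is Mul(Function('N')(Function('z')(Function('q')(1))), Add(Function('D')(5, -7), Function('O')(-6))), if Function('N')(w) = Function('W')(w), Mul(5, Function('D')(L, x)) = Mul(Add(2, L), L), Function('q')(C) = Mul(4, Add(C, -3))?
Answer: 192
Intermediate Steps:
Function('q')(C) = Add(-12, Mul(4, C)) (Function('q')(C) = Mul(4, Add(-3, C)) = Add(-12, Mul(4, C)))
Function('W')(Y) = Mul(2, Pow(Y, 2)) (Function('W')(Y) = Mul(Y, Mul(2, Y)) = Mul(2, Pow(Y, 2)))
Function('D')(L, x) = Mul(Rational(1, 5), L, Add(2, L)) (Function('D')(L, x) = Mul(Rational(1, 5), Mul(Add(2, L), L)) = Mul(Rational(1, 5), Mul(L, Add(2, L))) = Mul(Rational(1, 5), L, Add(2, L)))
Function('N')(w) = Mul(2, Pow(w, 2))
Mul(Function('N')(Function('z')(Function('q')(1))), Add(Function('D')(5, -7), Function('O')(-6))) = Mul(Mul(2, Pow(-4, 2)), Add(Mul(Rational(1, 5), 5, Add(2, 5)), -1)) = Mul(Mul(2, 16), Add(Mul(Rational(1, 5), 5, 7), -1)) = Mul(32, Add(7, -1)) = Mul(32, 6) = 192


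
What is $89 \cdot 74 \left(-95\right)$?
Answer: $-625670$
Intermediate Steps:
$89 \cdot 74 \left(-95\right) = 6586 \left(-95\right) = -625670$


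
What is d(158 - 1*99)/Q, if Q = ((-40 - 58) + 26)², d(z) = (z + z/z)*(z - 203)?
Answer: -5/3 ≈ -1.6667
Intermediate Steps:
d(z) = (1 + z)*(-203 + z) (d(z) = (z + 1)*(-203 + z) = (1 + z)*(-203 + z))
Q = 5184 (Q = (-98 + 26)² = (-72)² = 5184)
d(158 - 1*99)/Q = (-203 + (158 - 1*99)² - 202*(158 - 1*99))/5184 = (-203 + (158 - 99)² - 202*(158 - 99))*(1/5184) = (-203 + 59² - 202*59)*(1/5184) = (-203 + 3481 - 11918)*(1/5184) = -8640*1/5184 = -5/3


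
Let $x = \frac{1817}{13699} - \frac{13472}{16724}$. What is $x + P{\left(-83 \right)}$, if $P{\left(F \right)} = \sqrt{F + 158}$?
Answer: $- \frac{38541355}{57275519} + 5 \sqrt{3} \approx 7.9873$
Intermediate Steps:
$P{\left(F \right)} = \sqrt{158 + F}$
$x = - \frac{38541355}{57275519}$ ($x = 1817 \cdot \frac{1}{13699} - \frac{3368}{4181} = \frac{1817}{13699} - \frac{3368}{4181} = - \frac{38541355}{57275519} \approx -0.67291$)
$x + P{\left(-83 \right)} = - \frac{38541355}{57275519} + \sqrt{158 - 83} = - \frac{38541355}{57275519} + \sqrt{75} = - \frac{38541355}{57275519} + 5 \sqrt{3}$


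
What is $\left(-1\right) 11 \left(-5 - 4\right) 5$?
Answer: $495$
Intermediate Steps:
$\left(-1\right) 11 \left(-5 - 4\right) 5 = - 11 \left(\left(-9\right) 5\right) = \left(-11\right) \left(-45\right) = 495$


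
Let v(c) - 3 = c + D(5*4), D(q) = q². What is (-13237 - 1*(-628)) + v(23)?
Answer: -12183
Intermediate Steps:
v(c) = 403 + c (v(c) = 3 + (c + (5*4)²) = 3 + (c + 20²) = 3 + (c + 400) = 3 + (400 + c) = 403 + c)
(-13237 - 1*(-628)) + v(23) = (-13237 - 1*(-628)) + (403 + 23) = (-13237 + 628) + 426 = -12609 + 426 = -12183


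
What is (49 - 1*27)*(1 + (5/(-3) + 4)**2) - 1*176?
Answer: -308/9 ≈ -34.222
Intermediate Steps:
(49 - 1*27)*(1 + (5/(-3) + 4)**2) - 1*176 = (49 - 27)*(1 + (5*(-1/3) + 4)**2) - 176 = 22*(1 + (-5/3 + 4)**2) - 176 = 22*(1 + (7/3)**2) - 176 = 22*(1 + 49/9) - 176 = 22*(58/9) - 176 = 1276/9 - 176 = -308/9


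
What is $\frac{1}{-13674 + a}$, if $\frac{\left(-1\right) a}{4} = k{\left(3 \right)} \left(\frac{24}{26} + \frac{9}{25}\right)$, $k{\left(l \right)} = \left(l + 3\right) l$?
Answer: $- \frac{325}{4474074} \approx -7.2641 \cdot 10^{-5}$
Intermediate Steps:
$k{\left(l \right)} = l \left(3 + l\right)$ ($k{\left(l \right)} = \left(3 + l\right) l = l \left(3 + l\right)$)
$a = - \frac{30024}{325}$ ($a = - 4 \cdot 3 \left(3 + 3\right) \left(\frac{24}{26} + \frac{9}{25}\right) = - 4 \cdot 3 \cdot 6 \left(24 \cdot \frac{1}{26} + 9 \cdot \frac{1}{25}\right) = - 4 \cdot 18 \left(\frac{12}{13} + \frac{9}{25}\right) = - 4 \cdot 18 \cdot \frac{417}{325} = \left(-4\right) \frac{7506}{325} = - \frac{30024}{325} \approx -92.382$)
$\frac{1}{-13674 + a} = \frac{1}{-13674 - \frac{30024}{325}} = \frac{1}{- \frac{4474074}{325}} = - \frac{325}{4474074}$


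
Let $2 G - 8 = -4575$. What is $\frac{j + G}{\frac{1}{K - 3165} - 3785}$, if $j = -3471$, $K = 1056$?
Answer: $\frac{24272481}{15965132} \approx 1.5203$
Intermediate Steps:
$G = - \frac{4567}{2}$ ($G = 4 + \frac{1}{2} \left(-4575\right) = 4 - \frac{4575}{2} = - \frac{4567}{2} \approx -2283.5$)
$\frac{j + G}{\frac{1}{K - 3165} - 3785} = \frac{-3471 - \frac{4567}{2}}{\frac{1}{1056 - 3165} - 3785} = - \frac{11509}{2 \left(\frac{1}{-2109} - 3785\right)} = - \frac{11509}{2 \left(- \frac{1}{2109} - 3785\right)} = - \frac{11509}{2 \left(- \frac{7982566}{2109}\right)} = \left(- \frac{11509}{2}\right) \left(- \frac{2109}{7982566}\right) = \frac{24272481}{15965132}$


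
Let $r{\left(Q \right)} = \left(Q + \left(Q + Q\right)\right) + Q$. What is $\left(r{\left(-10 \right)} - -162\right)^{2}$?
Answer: $14884$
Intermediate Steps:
$r{\left(Q \right)} = 4 Q$ ($r{\left(Q \right)} = \left(Q + 2 Q\right) + Q = 3 Q + Q = 4 Q$)
$\left(r{\left(-10 \right)} - -162\right)^{2} = \left(4 \left(-10\right) - -162\right)^{2} = \left(-40 + 162\right)^{2} = 122^{2} = 14884$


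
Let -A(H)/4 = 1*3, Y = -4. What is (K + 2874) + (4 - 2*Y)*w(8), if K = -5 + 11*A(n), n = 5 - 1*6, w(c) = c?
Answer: 2833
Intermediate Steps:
n = -1 (n = 5 - 6 = -1)
A(H) = -12 (A(H) = -4*3 = -12)
K = -137 (K = -5 + 11*(-12) = -5 - 132 = -137)
(K + 2874) + (4 - 2*Y)*w(8) = (-137 + 2874) + (4 - 2*(-4))*8 = 2737 + (4 + 8)*8 = 2737 + 12*8 = 2737 + 96 = 2833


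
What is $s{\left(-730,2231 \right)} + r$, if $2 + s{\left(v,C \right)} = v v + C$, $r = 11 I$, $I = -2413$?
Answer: $508586$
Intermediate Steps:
$r = -26543$ ($r = 11 \left(-2413\right) = -26543$)
$s{\left(v,C \right)} = -2 + C + v^{2}$ ($s{\left(v,C \right)} = -2 + \left(v v + C\right) = -2 + \left(v^{2} + C\right) = -2 + \left(C + v^{2}\right) = -2 + C + v^{2}$)
$s{\left(-730,2231 \right)} + r = \left(-2 + 2231 + \left(-730\right)^{2}\right) - 26543 = \left(-2 + 2231 + 532900\right) - 26543 = 535129 - 26543 = 508586$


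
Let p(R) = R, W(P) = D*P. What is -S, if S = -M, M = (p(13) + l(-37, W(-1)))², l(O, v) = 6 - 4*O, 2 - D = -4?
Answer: 27889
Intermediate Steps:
D = 6 (D = 2 - 1*(-4) = 2 + 4 = 6)
W(P) = 6*P
M = 27889 (M = (13 + (6 - 4*(-37)))² = (13 + (6 + 148))² = (13 + 154)² = 167² = 27889)
S = -27889 (S = -1*27889 = -27889)
-S = -1*(-27889) = 27889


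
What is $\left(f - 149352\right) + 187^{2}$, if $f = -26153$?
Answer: $-140536$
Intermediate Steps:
$\left(f - 149352\right) + 187^{2} = \left(-26153 - 149352\right) + 187^{2} = -175505 + 34969 = -140536$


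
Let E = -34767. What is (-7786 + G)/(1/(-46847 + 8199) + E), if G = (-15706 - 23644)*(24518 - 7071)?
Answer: 26533677576928/1343675017 ≈ 19747.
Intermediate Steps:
G = -686539450 (G = -39350*17447 = -686539450)
(-7786 + G)/(1/(-46847 + 8199) + E) = (-7786 - 686539450)/(1/(-46847 + 8199) - 34767) = -686547236/(1/(-38648) - 34767) = -686547236/(-1/38648 - 34767) = -686547236/(-1343675017/38648) = -686547236*(-38648/1343675017) = 26533677576928/1343675017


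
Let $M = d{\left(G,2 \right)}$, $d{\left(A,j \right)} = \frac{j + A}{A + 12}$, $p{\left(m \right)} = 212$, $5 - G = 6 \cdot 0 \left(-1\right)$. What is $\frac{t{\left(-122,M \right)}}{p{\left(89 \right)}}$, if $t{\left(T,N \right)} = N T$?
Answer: $- \frac{427}{1802} \approx -0.23696$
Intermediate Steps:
$G = 5$ ($G = 5 - 6 \cdot 0 \left(-1\right) = 5 - 0 \left(-1\right) = 5 - 0 = 5 + 0 = 5$)
$d{\left(A,j \right)} = \frac{A + j}{12 + A}$
$M = \frac{7}{17}$ ($M = \frac{5 + 2}{12 + 5} = \frac{1}{17} \cdot 7 = \frac{7}{17} \approx 0.41176$)
$\frac{t{\left(-122,M \right)}}{p{\left(89 \right)}} = \frac{\frac{7}{17} \left(-122\right)}{212} = \left(- \frac{854}{17}\right) \frac{1}{212} = - \frac{427}{1802}$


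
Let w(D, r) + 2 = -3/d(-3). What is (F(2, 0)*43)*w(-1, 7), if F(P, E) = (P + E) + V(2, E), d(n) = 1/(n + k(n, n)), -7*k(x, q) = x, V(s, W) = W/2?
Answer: 3440/7 ≈ 491.43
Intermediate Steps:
V(s, W) = W/2 (V(s, W) = W*(1/2) = W/2)
k(x, q) = -x/7
d(n) = 7/(6*n) (d(n) = 1/(n - n/7) = 1/(6*n/7) = 7/(6*n))
w(D, r) = 40/7 (w(D, r) = -2 - 3/((7/6)/(-3)) = -2 - 3/((7/6)*(-1/3)) = -2 - 3/(-7/18) = -2 - 3*(-18/7) = -2 + 54/7 = 40/7)
F(P, E) = P + 3*E/2 (F(P, E) = (P + E) + E/2 = (E + P) + E/2 = P + 3*E/2)
(F(2, 0)*43)*w(-1, 7) = ((2 + (3/2)*0)*43)*(40/7) = ((2 + 0)*43)*(40/7) = (2*43)*(40/7) = 86*(40/7) = 3440/7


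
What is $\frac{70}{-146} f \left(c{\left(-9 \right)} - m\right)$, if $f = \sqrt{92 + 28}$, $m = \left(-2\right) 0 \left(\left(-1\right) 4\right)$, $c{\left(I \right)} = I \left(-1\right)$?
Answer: $- \frac{630 \sqrt{30}}{73} \approx -47.269$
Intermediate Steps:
$c{\left(I \right)} = - I$
$m = 0$ ($m = 0 \left(-4\right) = 0$)
$f = 2 \sqrt{30}$ ($f = \sqrt{120} = 2 \sqrt{30} \approx 10.954$)
$\frac{70}{-146} f \left(c{\left(-9 \right)} - m\right) = \frac{70}{-146} \cdot 2 \sqrt{30} \left(\left(-1\right) \left(-9\right) - 0\right) = 70 \left(- \frac{1}{146}\right) 2 \sqrt{30} \left(9 + 0\right) = - \frac{35 \cdot 2 \sqrt{30}}{73} \cdot 9 = - \frac{70 \sqrt{30}}{73} \cdot 9 = - \frac{630 \sqrt{30}}{73}$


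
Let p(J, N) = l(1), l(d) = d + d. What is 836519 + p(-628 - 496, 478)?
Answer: 836521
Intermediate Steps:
l(d) = 2*d
p(J, N) = 2 (p(J, N) = 2*1 = 2)
836519 + p(-628 - 496, 478) = 836519 + 2 = 836521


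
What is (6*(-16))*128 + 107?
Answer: -12181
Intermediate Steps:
(6*(-16))*128 + 107 = -96*128 + 107 = -12288 + 107 = -12181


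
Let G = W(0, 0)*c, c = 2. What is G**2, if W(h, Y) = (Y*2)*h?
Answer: 0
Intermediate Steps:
W(h, Y) = 2*Y*h (W(h, Y) = (2*Y)*h = 2*Y*h)
G = 0 (G = (2*0*0)*2 = 0*2 = 0)
G**2 = 0**2 = 0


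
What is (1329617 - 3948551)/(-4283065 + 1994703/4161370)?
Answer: 10898353379580/17823416204347 ≈ 0.61146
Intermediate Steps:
(1329617 - 3948551)/(-4283065 + 1994703/4161370) = -2618934/(-4283065 + 1994703*(1/4161370)) = -2618934/(-4283065 + 1994703/4161370) = -2618934/(-17823416204347/4161370) = -2618934*(-4161370/17823416204347) = 10898353379580/17823416204347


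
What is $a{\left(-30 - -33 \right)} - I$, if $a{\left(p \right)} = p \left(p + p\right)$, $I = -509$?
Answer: $527$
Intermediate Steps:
$a{\left(p \right)} = 2 p^{2}$ ($a{\left(p \right)} = p 2 p = 2 p^{2}$)
$a{\left(-30 - -33 \right)} - I = 2 \left(-30 - -33\right)^{2} - -509 = 2 \left(-30 + 33\right)^{2} + 509 = 2 \cdot 3^{2} + 509 = 2 \cdot 9 + 509 = 18 + 509 = 527$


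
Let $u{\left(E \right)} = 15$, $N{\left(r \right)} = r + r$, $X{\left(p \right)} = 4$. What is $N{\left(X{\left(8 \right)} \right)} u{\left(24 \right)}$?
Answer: $120$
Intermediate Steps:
$N{\left(r \right)} = 2 r$
$N{\left(X{\left(8 \right)} \right)} u{\left(24 \right)} = 2 \cdot 4 \cdot 15 = 8 \cdot 15 = 120$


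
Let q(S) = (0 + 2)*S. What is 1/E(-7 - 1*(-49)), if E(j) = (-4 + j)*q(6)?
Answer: 1/456 ≈ 0.0021930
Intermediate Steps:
q(S) = 2*S
E(j) = -48 + 12*j (E(j) = (-4 + j)*(2*6) = (-4 + j)*12 = -48 + 12*j)
1/E(-7 - 1*(-49)) = 1/(-48 + 12*(-7 - 1*(-49))) = 1/(-48 + 12*(-7 + 49)) = 1/(-48 + 12*42) = 1/(-48 + 504) = 1/456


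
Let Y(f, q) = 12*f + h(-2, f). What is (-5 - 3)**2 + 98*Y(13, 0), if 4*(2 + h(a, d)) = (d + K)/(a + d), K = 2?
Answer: 334167/22 ≈ 15189.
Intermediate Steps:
h(a, d) = -2 + (2 + d)/(4*(a + d)) (h(a, d) = -2 + ((d + 2)/(a + d))/4 = -2 + ((2 + d)/(a + d))/4 = -2 + (2 + d)/(4*(a + d)))
Y(f, q) = 12*f + (18 - 7*f)/(4*(-2 + f)) (Y(f, q) = 12*f + (2 - 8*(-2) - 7*f)/(4*(-2 + f)) = 12*f + (2 + 16 - 7*f)/(4*(-2 + f)) = 12*f + (18 - 7*f)/(4*(-2 + f)))
(-5 - 3)**2 + 98*Y(13, 0) = (-5 - 3)**2 + 98*((18 - 103*13 + 48*13**2)/(4*(-2 + 13))) = (-8)**2 + 98*((1/4)*(18 - 1339 + 48*169)/11) = 64 + 98*((1/4)*(1/11)*(18 - 1339 + 8112)) = 64 + 98*((1/4)*(1/11)*6791) = 64 + 98*(6791/44) = 64 + 332759/22 = 334167/22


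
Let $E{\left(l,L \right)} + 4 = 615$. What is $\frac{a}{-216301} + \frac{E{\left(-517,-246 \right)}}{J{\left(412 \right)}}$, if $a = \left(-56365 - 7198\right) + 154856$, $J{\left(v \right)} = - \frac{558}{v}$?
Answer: $- \frac{27250412413}{60347979} \approx -451.55$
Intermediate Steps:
$E{\left(l,L \right)} = 611$ ($E{\left(l,L \right)} = -4 + 615 = 611$)
$a = 91293$ ($a = -63563 + 154856 = 91293$)
$\frac{a}{-216301} + \frac{E{\left(-517,-246 \right)}}{J{\left(412 \right)}} = \frac{91293}{-216301} + \frac{611}{\left(-558\right) \frac{1}{412}} = 91293 \left(- \frac{1}{216301}\right) + \frac{611}{\left(-558\right) \frac{1}{412}} = - \frac{91293}{216301} + \frac{611}{- \frac{279}{206}} = - \frac{91293}{216301} + 611 \left(- \frac{206}{279}\right) = - \frac{91293}{216301} - \frac{125866}{279} = - \frac{27250412413}{60347979}$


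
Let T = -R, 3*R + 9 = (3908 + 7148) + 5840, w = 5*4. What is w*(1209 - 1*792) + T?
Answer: 2711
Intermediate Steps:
w = 20
R = 5629 (R = -3 + ((3908 + 7148) + 5840)/3 = -3 + (11056 + 5840)/3 = -3 + (⅓)*16896 = -3 + 5632 = 5629)
T = -5629 (T = -1*5629 = -5629)
w*(1209 - 1*792) + T = 20*(1209 - 1*792) - 5629 = 20*(1209 - 792) - 5629 = 20*417 - 5629 = 8340 - 5629 = 2711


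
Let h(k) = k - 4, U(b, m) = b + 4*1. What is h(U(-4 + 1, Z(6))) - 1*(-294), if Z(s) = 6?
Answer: 291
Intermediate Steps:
U(b, m) = 4 + b (U(b, m) = b + 4 = 4 + b)
h(k) = -4 + k
h(U(-4 + 1, Z(6))) - 1*(-294) = (-4 + (4 + (-4 + 1))) - 1*(-294) = (-4 + (4 - 3)) + 294 = (-4 + 1) + 294 = -3 + 294 = 291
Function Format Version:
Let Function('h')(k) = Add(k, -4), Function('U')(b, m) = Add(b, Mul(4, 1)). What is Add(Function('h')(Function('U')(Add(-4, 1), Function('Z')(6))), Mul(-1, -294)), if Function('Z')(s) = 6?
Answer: 291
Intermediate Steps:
Function('U')(b, m) = Add(4, b) (Function('U')(b, m) = Add(b, 4) = Add(4, b))
Function('h')(k) = Add(-4, k)
Add(Function('h')(Function('U')(Add(-4, 1), Function('Z')(6))), Mul(-1, -294)) = Add(Add(-4, Add(4, Add(-4, 1))), Mul(-1, -294)) = Add(Add(-4, Add(4, -3)), 294) = Add(Add(-4, 1), 294) = Add(-3, 294) = 291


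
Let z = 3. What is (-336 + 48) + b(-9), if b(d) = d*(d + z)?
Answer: -234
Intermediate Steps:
b(d) = d*(3 + d) (b(d) = d*(d + 3) = d*(3 + d))
(-336 + 48) + b(-9) = (-336 + 48) - 9*(3 - 9) = -288 - 9*(-6) = -288 + 54 = -234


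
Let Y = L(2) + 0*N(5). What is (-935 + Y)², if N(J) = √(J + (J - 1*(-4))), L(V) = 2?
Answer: 870489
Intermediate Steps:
N(J) = √(4 + 2*J) (N(J) = √(J + (J + 4)) = √(J + (4 + J)) = √(4 + 2*J))
Y = 2 (Y = 2 + 0*√(4 + 2*5) = 2 + 0*√(4 + 10) = 2 + 0*√14 = 2 + 0 = 2)
(-935 + Y)² = (-935 + 2)² = (-933)² = 870489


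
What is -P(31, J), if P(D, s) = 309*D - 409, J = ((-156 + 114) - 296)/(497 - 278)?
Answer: -9170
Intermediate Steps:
J = -338/219 (J = (-42 - 296)/219 = -338*1/219 = -338/219 ≈ -1.5434)
P(D, s) = -409 + 309*D
-P(31, J) = -(-409 + 309*31) = -(-409 + 9579) = -1*9170 = -9170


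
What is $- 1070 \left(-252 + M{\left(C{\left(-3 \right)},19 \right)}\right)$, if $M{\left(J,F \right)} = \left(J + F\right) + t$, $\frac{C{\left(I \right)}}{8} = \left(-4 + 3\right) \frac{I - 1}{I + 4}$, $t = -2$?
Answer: $217210$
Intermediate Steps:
$C{\left(I \right)} = - \frac{8 \left(-1 + I\right)}{4 + I}$ ($C{\left(I \right)} = 8 \left(-4 + 3\right) \frac{I - 1}{I + 4} = 8 \left(- \frac{-1 + I}{4 + I}\right) = - \frac{8 \left(-1 + I\right)}{4 + I}$)
$M{\left(J,F \right)} = -2 + F + J$ ($M{\left(J,F \right)} = \left(J + F\right) - 2 = \left(F + J\right) - 2 = -2 + F + J$)
$- 1070 \left(-252 + M{\left(C{\left(-3 \right)},19 \right)}\right) = - 1070 \left(-252 + \left(-2 + 19 + \frac{8 \left(1 - -3\right)}{4 - 3}\right)\right) = - 1070 \left(-252 + \left(-2 + 19 + \frac{8 \left(1 + 3\right)}{1}\right)\right) = - 1070 \left(-252 + \left(-2 + 19 + 8 \cdot 1 \cdot 4\right)\right) = - 1070 \left(-252 + \left(-2 + 19 + 32\right)\right) = - 1070 \left(-252 + 49\right) = \left(-1070\right) \left(-203\right) = 217210$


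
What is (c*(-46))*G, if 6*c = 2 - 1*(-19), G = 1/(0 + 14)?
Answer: -23/2 ≈ -11.500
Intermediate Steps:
G = 1/14 ≈ 0.071429
c = 7/2 (c = (2 - 1*(-19))/6 = (2 + 19)/6 = (1/6)*21 = 7/2 ≈ 3.5000)
(c*(-46))*G = ((7/2)*(-46))*(1/14) = -161*1/14 = -23/2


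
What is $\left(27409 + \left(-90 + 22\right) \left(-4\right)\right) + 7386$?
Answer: $35067$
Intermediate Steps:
$\left(27409 + \left(-90 + 22\right) \left(-4\right)\right) + 7386 = \left(27409 - -272\right) + 7386 = \left(27409 + 272\right) + 7386 = 27681 + 7386 = 35067$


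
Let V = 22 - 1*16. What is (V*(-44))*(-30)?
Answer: 7920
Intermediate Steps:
V = 6 (V = 22 - 16 = 6)
(V*(-44))*(-30) = (6*(-44))*(-30) = -264*(-30) = 7920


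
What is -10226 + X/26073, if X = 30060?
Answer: -29621382/2897 ≈ -10225.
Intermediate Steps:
-10226 + X/26073 = -10226 + 30060/26073 = -10226 + 30060*(1/26073) = -10226 + 3340/2897 = -29621382/2897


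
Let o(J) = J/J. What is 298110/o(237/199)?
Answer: 298110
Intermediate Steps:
o(J) = 1
298110/o(237/199) = 298110/1 = 298110*1 = 298110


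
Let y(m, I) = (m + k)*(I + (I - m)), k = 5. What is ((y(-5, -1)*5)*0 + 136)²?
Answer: 18496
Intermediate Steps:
y(m, I) = (5 + m)*(-m + 2*I) (y(m, I) = (m + 5)*(I + (I - m)) = (5 + m)*(-m + 2*I))
((y(-5, -1)*5)*0 + 136)² = (((-1*(-5)² - 5*(-5) + 10*(-1) + 2*(-1)*(-5))*5)*0 + 136)² = (((-1*25 + 25 - 10 + 10)*5)*0 + 136)² = (((-25 + 25 - 10 + 10)*5)*0 + 136)² = ((0*5)*0 + 136)² = (0*0 + 136)² = (0 + 136)² = 136² = 18496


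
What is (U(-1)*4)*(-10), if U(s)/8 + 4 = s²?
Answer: 960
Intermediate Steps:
U(s) = -32 + 8*s²
(U(-1)*4)*(-10) = ((-32 + 8*(-1)²)*4)*(-10) = ((-32 + 8*1)*4)*(-10) = ((-32 + 8)*4)*(-10) = -24*4*(-10) = -96*(-10) = 960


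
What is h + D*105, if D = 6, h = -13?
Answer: 617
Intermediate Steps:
h + D*105 = -13 + 6*105 = -13 + 630 = 617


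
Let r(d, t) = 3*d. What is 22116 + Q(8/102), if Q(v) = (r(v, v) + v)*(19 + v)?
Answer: 57539284/2601 ≈ 22122.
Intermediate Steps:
Q(v) = 4*v*(19 + v) (Q(v) = (3*v + v)*(19 + v) = (4*v)*(19 + v) = 4*v*(19 + v))
22116 + Q(8/102) = 22116 + 4*(8/102)*(19 + 8/102) = 22116 + 4*(8*(1/102))*(19 + 8*(1/102)) = 22116 + 4*(4/51)*(19 + 4/51) = 22116 + 4*(4/51)*(973/51) = 22116 + 15568/2601 = 57539284/2601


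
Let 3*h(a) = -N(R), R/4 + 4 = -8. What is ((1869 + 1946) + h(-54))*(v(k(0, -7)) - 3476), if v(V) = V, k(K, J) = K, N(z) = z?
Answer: -13316556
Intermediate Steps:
R = -48 (R = -16 + 4*(-8) = -16 - 32 = -48)
h(a) = 16 (h(a) = (-1*(-48))/3 = (⅓)*48 = 16)
((1869 + 1946) + h(-54))*(v(k(0, -7)) - 3476) = ((1869 + 1946) + 16)*(0 - 3476) = (3815 + 16)*(-3476) = 3831*(-3476) = -13316556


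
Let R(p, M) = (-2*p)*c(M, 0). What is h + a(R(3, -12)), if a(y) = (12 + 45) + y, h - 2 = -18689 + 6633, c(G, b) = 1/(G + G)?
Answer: -47987/4 ≈ -11997.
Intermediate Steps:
c(G, b) = 1/(2*G)
R(p, M) = -p/M (R(p, M) = (-2*p)*(1/(2*M)) = -p/M)
h = -12054 (h = 2 + (-18689 + 6633) = 2 - 12056 = -12054)
a(y) = 57 + y
h + a(R(3, -12)) = -12054 + (57 - 1*3/(-12)) = -12054 + (57 - 1*3*(-1/12)) = -12054 + (57 + 1/4) = -12054 + 229/4 = -47987/4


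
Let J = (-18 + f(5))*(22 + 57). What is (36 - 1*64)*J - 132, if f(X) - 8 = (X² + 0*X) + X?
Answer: -44372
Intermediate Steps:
f(X) = 8 + X + X² (f(X) = 8 + ((X² + 0*X) + X) = 8 + ((X² + 0) + X) = 8 + (X² + X) = 8 + (X + X²) = 8 + X + X²)
J = 1580 (J = (-18 + (8 + 5 + 5²))*(22 + 57) = (-18 + (8 + 5 + 25))*79 = (-18 + 38)*79 = 20*79 = 1580)
(36 - 1*64)*J - 132 = (36 - 1*64)*1580 - 132 = (36 - 64)*1580 - 132 = -28*1580 - 132 = -44240 - 132 = -44372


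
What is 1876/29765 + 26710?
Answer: 795025026/29765 ≈ 26710.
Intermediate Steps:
1876/29765 + 26710 = 795025026/29765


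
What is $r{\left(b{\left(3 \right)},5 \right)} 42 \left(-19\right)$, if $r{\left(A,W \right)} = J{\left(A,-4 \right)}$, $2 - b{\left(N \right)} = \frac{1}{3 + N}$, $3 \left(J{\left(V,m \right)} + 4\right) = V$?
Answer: $\frac{8113}{3} \approx 2704.3$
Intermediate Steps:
$J{\left(V,m \right)} = -4 + \frac{V}{3}$
$b{\left(N \right)} = 2 - \frac{1}{3 + N}$
$r{\left(A,W \right)} = -4 + \frac{A}{3}$
$r{\left(b{\left(3 \right)},5 \right)} 42 \left(-19\right) = \left(-4 + \frac{\frac{1}{3 + 3} \left(5 + 2 \cdot 3\right)}{3}\right) 42 \left(-19\right) = \left(-4 + \frac{\frac{1}{6} \left(5 + 6\right)}{3}\right) 42 \left(-19\right) = \left(-4 + \frac{\frac{1}{6} \cdot 11}{3}\right) 42 \left(-19\right) = \left(-4 + \frac{1}{3} \cdot \frac{11}{6}\right) 42 \left(-19\right) = \left(-4 + \frac{11}{18}\right) 42 \left(-19\right) = \left(- \frac{61}{18}\right) 42 \left(-19\right) = \left(- \frac{427}{3}\right) \left(-19\right) = \frac{8113}{3}$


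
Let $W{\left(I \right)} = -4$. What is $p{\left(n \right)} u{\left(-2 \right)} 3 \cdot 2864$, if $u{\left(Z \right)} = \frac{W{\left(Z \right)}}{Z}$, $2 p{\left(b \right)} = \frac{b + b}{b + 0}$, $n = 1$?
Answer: $17184$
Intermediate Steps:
$p{\left(b \right)} = 1$ ($p{\left(b \right)} = \frac{\left(b + b\right) \frac{1}{b + 0}}{2} = \frac{2 b \frac{1}{b}}{2} = \frac{1}{2} \cdot 2 = 1$)
$u{\left(Z \right)} = - \frac{4}{Z}$
$p{\left(n \right)} u{\left(-2 \right)} 3 \cdot 2864 = 1 \left(- \frac{4}{-2}\right) 3 \cdot 2864 = 1 \left(\left(-4\right) \left(- \frac{1}{2}\right)\right) 3 \cdot 2864 = 1 \cdot 2 \cdot 3 \cdot 2864 = 2 \cdot 3 \cdot 2864 = 6 \cdot 2864 = 17184$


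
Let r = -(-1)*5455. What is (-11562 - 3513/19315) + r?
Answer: -117960218/19315 ≈ -6107.2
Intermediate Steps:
r = 5455 (r = -1*(-5455) = 5455)
(-11562 - 3513/19315) + r = (-11562 - 3513/19315) + 5455 = -223323543/19315 + 5455 = -117960218/19315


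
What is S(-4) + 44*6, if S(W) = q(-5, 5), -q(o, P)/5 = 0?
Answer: 264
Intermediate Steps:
q(o, P) = 0 (q(o, P) = -5*0 = 0)
S(W) = 0
S(-4) + 44*6 = 0 + 44*6 = 0 + 264 = 264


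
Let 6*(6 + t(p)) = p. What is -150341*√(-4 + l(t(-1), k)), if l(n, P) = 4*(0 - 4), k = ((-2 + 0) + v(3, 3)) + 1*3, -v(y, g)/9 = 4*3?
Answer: -300682*I*√5 ≈ -6.7235e+5*I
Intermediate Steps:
v(y, g) = -108 (v(y, g) = -36*3 = -9*12 = -108)
t(p) = -6 + p/6
k = -107 (k = ((-2 + 0) - 108) + 1*3 = (-2 - 108) + 3 = -110 + 3 = -107)
l(n, P) = -16 (l(n, P) = 4*(-4) = -16)
-150341*√(-4 + l(t(-1), k)) = -150341*√(-4 - 16) = -300682*I*√5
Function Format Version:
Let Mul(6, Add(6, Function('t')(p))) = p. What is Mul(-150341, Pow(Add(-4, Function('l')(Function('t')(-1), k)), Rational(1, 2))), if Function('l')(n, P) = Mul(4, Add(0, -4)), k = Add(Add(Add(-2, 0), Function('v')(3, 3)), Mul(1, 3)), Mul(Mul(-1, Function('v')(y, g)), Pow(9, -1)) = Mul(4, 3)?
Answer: Mul(-300682, I, Pow(5, Rational(1, 2))) ≈ Mul(-6.7235e+5, I)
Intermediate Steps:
Function('v')(y, g) = -108 (Function('v')(y, g) = Mul(-9, Mul(4, 3)) = Mul(-9, 12) = -108)
Function('t')(p) = Add(-6, Mul(Rational(1, 6), p))
k = -107 (k = Add(Add(Add(-2, 0), -108), Mul(1, 3)) = Add(Add(-2, -108), 3) = Add(-110, 3) = -107)
Function('l')(n, P) = -16 (Function('l')(n, P) = Mul(4, -4) = -16)
Mul(-150341, Pow(Add(-4, Function('l')(Function('t')(-1), k)), Rational(1, 2))) = Mul(-150341, Pow(Add(-4, -16), Rational(1, 2))) = Mul(-150341, Pow(-20, Rational(1, 2))) = Mul(-150341, Mul(2, I, Pow(5, Rational(1, 2)))) = Mul(-300682, I, Pow(5, Rational(1, 2)))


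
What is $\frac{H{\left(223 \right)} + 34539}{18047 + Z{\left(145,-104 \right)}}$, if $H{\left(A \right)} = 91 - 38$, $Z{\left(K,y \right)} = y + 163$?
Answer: $\frac{17296}{9053} \approx 1.9105$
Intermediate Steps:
$Z{\left(K,y \right)} = 163 + y$
$H{\left(A \right)} = 53$ ($H{\left(A \right)} = 91 - 38 = 53$)
$\frac{H{\left(223 \right)} + 34539}{18047 + Z{\left(145,-104 \right)}} = \frac{53 + 34539}{18047 + \left(163 - 104\right)} = \frac{34592}{18047 + 59} = \frac{34592}{18106} = 34592 \cdot \frac{1}{18106} = \frac{17296}{9053}$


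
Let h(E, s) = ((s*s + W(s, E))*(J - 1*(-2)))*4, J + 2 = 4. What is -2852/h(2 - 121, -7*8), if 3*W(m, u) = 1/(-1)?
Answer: -93/1636 ≈ -0.056846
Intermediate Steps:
J = 2 (J = -2 + 4 = 2)
W(m, u) = -⅓ (W(m, u) = (⅓)/(-1) = (⅓)*(-1) = -⅓)
h(E, s) = -16/3 + 16*s² (h(E, s) = ((s*s - ⅓)*(2 - 1*(-2)))*4 = ((s² - ⅓)*(2 + 2))*4 = ((-⅓ + s²)*4)*4 = (-4/3 + 4*s²)*4 = -16/3 + 16*s²)
-2852/h(2 - 121, -7*8) = -2852/(-16/3 + 16*(-7*8)²) = -2852/(-16/3 + 16*(-56)²) = -2852/(-16/3 + 16*3136) = -2852/(-16/3 + 50176) = -2852/150512/3 = -2852*3/150512 = -93/1636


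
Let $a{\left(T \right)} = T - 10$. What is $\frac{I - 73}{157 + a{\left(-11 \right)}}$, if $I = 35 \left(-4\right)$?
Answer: $- \frac{213}{136} \approx -1.5662$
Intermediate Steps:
$I = -140$
$a{\left(T \right)} = -10 + T$
$\frac{I - 73}{157 + a{\left(-11 \right)}} = \frac{-140 - 73}{157 - 21} = - \frac{213}{157 - 21} = - \frac{213}{136}$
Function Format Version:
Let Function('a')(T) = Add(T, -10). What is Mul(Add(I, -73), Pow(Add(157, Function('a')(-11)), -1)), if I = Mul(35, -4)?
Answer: Rational(-213, 136) ≈ -1.5662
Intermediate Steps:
I = -140
Function('a')(T) = Add(-10, T)
Mul(Add(I, -73), Pow(Add(157, Function('a')(-11)), -1)) = Mul(Add(-140, -73), Pow(Add(157, Add(-10, -11)), -1)) = Mul(-213, Pow(Add(157, -21), -1)) = Mul(-213, Pow(136, -1)) = Mul(-213, Rational(1, 136)) = Rational(-213, 136)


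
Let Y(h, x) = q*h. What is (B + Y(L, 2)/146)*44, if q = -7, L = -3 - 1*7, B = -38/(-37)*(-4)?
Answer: -431244/2701 ≈ -159.66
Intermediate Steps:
B = -152/37 (B = -38*(-1/37)*(-4) = (38/37)*(-4) = -152/37 ≈ -4.1081)
L = -10 (L = -3 - 7 = -10)
Y(h, x) = -7*h
(B + Y(L, 2)/146)*44 = (-152/37 - 7*(-10)/146)*44 = (-152/37 + 70*(1/146))*44 = (-152/37 + 35/73)*44 = -9801/2701*44 = -431244/2701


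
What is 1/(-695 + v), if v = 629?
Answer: -1/66 ≈ -0.015152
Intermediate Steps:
1/(-695 + v) = 1/(-695 + 629) = 1/(-66) = -1/66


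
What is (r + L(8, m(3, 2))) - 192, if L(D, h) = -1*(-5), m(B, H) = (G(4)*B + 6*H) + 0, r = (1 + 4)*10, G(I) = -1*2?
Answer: -137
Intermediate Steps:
G(I) = -2
r = 50 (r = 5*10 = 50)
m(B, H) = -2*B + 6*H (m(B, H) = (-2*B + 6*H) + 0 = -2*B + 6*H)
L(D, h) = 5
(r + L(8, m(3, 2))) - 192 = (50 + 5) - 192 = 55 - 192 = -137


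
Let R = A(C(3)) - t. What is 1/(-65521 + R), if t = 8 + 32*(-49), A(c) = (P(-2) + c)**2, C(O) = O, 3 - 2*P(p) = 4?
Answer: -4/255819 ≈ -1.5636e-5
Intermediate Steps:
P(p) = -1/2 (P(p) = 3/2 - 1/2*4 = 3/2 - 2 = -1/2)
A(c) = (-1/2 + c)**2
t = -1560 (t = 8 - 1568 = -1560)
R = 6265/4 (R = (-1 + 2*3)**2/4 - 1*(-1560) = (-1 + 6)**2/4 + 1560 = (1/4)*5**2 + 1560 = (1/4)*25 + 1560 = 25/4 + 1560 = 6265/4 ≈ 1566.3)
1/(-65521 + R) = 1/(-65521 + 6265/4) = 1/(-255819/4) = -4/255819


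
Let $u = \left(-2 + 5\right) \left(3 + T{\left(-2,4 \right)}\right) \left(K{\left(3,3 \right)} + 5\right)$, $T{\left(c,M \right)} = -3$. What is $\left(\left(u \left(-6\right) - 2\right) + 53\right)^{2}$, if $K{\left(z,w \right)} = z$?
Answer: $2601$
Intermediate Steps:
$u = 0$ ($u = \left(-2 + 5\right) \left(3 - 3\right) \left(3 + 5\right) = 3 \cdot 0 \cdot 8 = 3 \cdot 0 = 0$)
$\left(\left(u \left(-6\right) - 2\right) + 53\right)^{2} = \left(\left(0 \left(-6\right) - 2\right) + 53\right)^{2} = \left(\left(0 - 2\right) + 53\right)^{2} = \left(-2 + 53\right)^{2} = 51^{2} = 2601$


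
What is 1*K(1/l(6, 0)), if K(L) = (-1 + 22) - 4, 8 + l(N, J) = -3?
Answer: 17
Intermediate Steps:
l(N, J) = -11 (l(N, J) = -8 - 3 = -11)
K(L) = 17 (K(L) = 21 - 4 = 17)
1*K(1/l(6, 0)) = 1*17 = 17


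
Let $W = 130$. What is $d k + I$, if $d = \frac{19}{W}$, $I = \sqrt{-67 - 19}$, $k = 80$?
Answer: $\frac{152}{13} + i \sqrt{86} \approx 11.692 + 9.2736 i$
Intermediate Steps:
$I = i \sqrt{86}$ ($I = \sqrt{-86} = i \sqrt{86} \approx 9.2736 i$)
$d = \frac{19}{130} \approx 0.14615$
$d k + I = \frac{19}{130} \cdot 80 + i \sqrt{86} = \frac{152}{13} + i \sqrt{86}$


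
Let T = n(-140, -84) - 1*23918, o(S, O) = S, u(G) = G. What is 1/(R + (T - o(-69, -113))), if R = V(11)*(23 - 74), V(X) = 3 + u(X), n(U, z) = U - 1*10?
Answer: -1/24713 ≈ -4.0465e-5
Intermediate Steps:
n(U, z) = -10 + U (n(U, z) = U - 10 = -10 + U)
T = -24068 (T = (-10 - 140) - 1*23918 = -150 - 23918 = -24068)
V(X) = 3 + X
R = -714 (R = (3 + 11)*(23 - 74) = 14*(-51) = -714)
1/(R + (T - o(-69, -113))) = 1/(-714 + (-24068 - 1*(-69))) = 1/(-714 + (-24068 + 69)) = 1/(-714 - 23999) = 1/(-24713) = -1/24713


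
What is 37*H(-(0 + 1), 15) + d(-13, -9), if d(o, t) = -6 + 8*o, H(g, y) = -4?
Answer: -258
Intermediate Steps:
37*H(-(0 + 1), 15) + d(-13, -9) = 37*(-4) + (-6 + 8*(-13)) = -148 + (-6 - 104) = -148 - 110 = -258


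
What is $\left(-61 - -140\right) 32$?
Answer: $2528$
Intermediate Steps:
$\left(-61 - -140\right) 32 = \left(-61 + 140\right) 32 = 79 \cdot 32 = 2528$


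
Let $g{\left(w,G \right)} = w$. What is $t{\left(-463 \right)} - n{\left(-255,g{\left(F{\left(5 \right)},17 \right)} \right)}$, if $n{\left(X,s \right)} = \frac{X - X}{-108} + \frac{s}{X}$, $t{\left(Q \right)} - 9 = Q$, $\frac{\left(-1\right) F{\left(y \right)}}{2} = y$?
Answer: $- \frac{23156}{51} \approx -454.04$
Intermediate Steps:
$F{\left(y \right)} = - 2 y$
$t{\left(Q \right)} = 9 + Q$
$n{\left(X,s \right)} = \frac{s}{X}$ ($n{\left(X,s \right)} = 0 \left(- \frac{1}{108}\right) + \frac{s}{X} = 0 + \frac{s}{X} = \frac{s}{X}$)
$t{\left(-463 \right)} - n{\left(-255,g{\left(F{\left(5 \right)},17 \right)} \right)} = \left(9 - 463\right) - \frac{\left(-2\right) 5}{-255} = -454 - \left(-10\right) \left(- \frac{1}{255}\right) = -454 - \frac{2}{51} = - \frac{23156}{51}$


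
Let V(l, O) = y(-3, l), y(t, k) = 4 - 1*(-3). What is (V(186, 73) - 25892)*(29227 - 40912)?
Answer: 302466225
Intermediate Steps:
y(t, k) = 7 (y(t, k) = 4 + 3 = 7)
V(l, O) = 7
(V(186, 73) - 25892)*(29227 - 40912) = (7 - 25892)*(29227 - 40912) = -25885*(-11685) = 302466225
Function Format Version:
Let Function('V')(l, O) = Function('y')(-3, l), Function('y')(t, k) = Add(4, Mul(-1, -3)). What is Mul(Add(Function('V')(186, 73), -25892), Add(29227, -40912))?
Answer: 302466225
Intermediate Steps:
Function('y')(t, k) = 7 (Function('y')(t, k) = Add(4, 3) = 7)
Function('V')(l, O) = 7
Mul(Add(Function('V')(186, 73), -25892), Add(29227, -40912)) = Mul(Add(7, -25892), Add(29227, -40912)) = Mul(-25885, -11685) = 302466225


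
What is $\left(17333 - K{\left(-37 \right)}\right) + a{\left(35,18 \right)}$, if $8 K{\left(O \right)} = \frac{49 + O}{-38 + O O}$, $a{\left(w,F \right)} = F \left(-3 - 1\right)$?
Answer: $\frac{45948779}{2662} \approx 17261.0$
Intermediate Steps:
$a{\left(w,F \right)} = - 4 F$ ($a{\left(w,F \right)} = F \left(-4\right) = - 4 F$)
$K{\left(O \right)} = \frac{49 + O}{8 \left(-38 + O^{2}\right)}$ ($K{\left(O \right)} = \frac{\left(49 + O\right) \frac{1}{-38 + O O}}{8} = \frac{\left(49 + O\right) \frac{1}{-38 + O^{2}}}{8} = \frac{\frac{1}{-38 + O^{2}} \left(49 + O\right)}{8} = \frac{49 + O}{8 \left(-38 + O^{2}\right)}$)
$\left(17333 - K{\left(-37 \right)}\right) + a{\left(35,18 \right)} = \left(17333 - \frac{49 - 37}{8 \left(-38 + \left(-37\right)^{2}\right)}\right) - 72 = \left(17333 - \frac{1}{8} \frac{1}{-38 + 1369} \cdot 12\right) - 72 = \left(17333 - \frac{1}{8} \cdot \frac{1}{1331} \cdot 12\right) - 72 = \left(17333 - \frac{3}{2662}\right) - 72 = \frac{46140443}{2662} - 72 = \frac{45948779}{2662}$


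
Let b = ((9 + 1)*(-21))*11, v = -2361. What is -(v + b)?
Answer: 4671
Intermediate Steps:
b = -2310 (b = (10*(-21))*11 = -210*11 = -2310)
-(v + b) = -(-2361 - 2310) = -1*(-4671) = 4671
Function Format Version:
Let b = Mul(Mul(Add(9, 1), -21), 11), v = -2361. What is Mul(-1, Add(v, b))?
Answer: 4671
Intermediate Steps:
b = -2310 (b = Mul(Mul(10, -21), 11) = Mul(-210, 11) = -2310)
Mul(-1, Add(v, b)) = Mul(-1, Add(-2361, -2310)) = Mul(-1, -4671) = 4671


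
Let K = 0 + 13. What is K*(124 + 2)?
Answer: 1638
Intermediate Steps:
K = 13
K*(124 + 2) = 13*(124 + 2) = 13*126 = 1638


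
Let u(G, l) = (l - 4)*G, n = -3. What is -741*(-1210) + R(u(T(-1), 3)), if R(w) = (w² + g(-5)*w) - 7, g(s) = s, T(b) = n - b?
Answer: 896597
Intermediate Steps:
T(b) = -3 - b
u(G, l) = G*(-4 + l) (u(G, l) = (-4 + l)*G = G*(-4 + l))
R(w) = -7 + w² - 5*w (R(w) = (w² - 5*w) - 7 = -7 + w² - 5*w)
-741*(-1210) + R(u(T(-1), 3)) = -741*(-1210) + (-7 + ((-3 - 1*(-1))*(-4 + 3))² - 5*(-3 - 1*(-1))*(-4 + 3)) = 896610 + (-7 + ((-3 + 1)*(-1))² - 5*(-3 + 1)*(-1)) = 896610 + (-7 + (-2*(-1))² - (-10)*(-1)) = 896610 + (-7 + 2² - 5*2) = 896610 + (-7 + 4 - 10) = 896610 - 13 = 896597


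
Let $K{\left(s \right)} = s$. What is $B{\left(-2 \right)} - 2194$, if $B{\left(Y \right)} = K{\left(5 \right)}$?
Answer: $-2189$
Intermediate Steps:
$B{\left(Y \right)} = 5$
$B{\left(-2 \right)} - 2194 = 5 - 2194 = -2189$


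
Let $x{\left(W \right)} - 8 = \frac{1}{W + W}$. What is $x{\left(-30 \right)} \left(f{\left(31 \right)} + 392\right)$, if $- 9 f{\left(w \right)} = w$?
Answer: $\frac{1675063}{540} \approx 3102.0$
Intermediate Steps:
$x{\left(W \right)} = 8 + \frac{1}{2 W}$ ($x{\left(W \right)} = 8 + \frac{1}{W + W} = 8 + \frac{1}{2 W}$)
$f{\left(w \right)} = - \frac{w}{9}$
$x{\left(-30 \right)} \left(f{\left(31 \right)} + 392\right) = \left(8 + \frac{1}{2 \left(-30\right)}\right) \left(\left(- \frac{1}{9}\right) 31 + 392\right) = \left(8 + \frac{1}{2} \left(- \frac{1}{30}\right)\right) \left(- \frac{31}{9} + 392\right) = \left(8 - \frac{1}{60}\right) \frac{3497}{9} = \frac{479}{60} \cdot \frac{3497}{9} = \frac{1675063}{540}$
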